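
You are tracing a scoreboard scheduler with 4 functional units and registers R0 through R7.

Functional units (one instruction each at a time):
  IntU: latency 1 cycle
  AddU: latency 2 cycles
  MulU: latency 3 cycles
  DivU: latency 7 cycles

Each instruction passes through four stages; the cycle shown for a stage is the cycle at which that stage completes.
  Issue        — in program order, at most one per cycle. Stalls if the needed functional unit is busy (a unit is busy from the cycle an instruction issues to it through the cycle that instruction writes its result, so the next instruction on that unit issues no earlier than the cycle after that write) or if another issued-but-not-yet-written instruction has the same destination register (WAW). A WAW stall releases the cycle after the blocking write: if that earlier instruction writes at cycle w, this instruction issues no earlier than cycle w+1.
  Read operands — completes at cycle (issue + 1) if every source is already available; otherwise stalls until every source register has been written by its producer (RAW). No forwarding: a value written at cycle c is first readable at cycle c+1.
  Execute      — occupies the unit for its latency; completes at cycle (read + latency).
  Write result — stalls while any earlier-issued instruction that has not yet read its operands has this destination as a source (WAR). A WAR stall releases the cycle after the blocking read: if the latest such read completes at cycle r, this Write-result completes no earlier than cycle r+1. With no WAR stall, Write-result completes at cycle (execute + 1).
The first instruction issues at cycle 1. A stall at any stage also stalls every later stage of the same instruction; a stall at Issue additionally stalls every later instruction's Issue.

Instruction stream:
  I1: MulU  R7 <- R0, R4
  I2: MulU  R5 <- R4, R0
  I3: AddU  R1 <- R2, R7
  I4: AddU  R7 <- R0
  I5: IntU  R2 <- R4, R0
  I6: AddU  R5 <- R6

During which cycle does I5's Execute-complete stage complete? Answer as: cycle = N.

  I1 | 1 | 2 | 5 | 6
  I2 | 7 | 8 | 11 | 12   struct: MulU busy until I1 writes@6
  I3 | 8 | 9 | 11 | 12
  I4 | 13 | 14 | 16 | 17   struct: AddU busy until I3 writes@12
  I5 | 14 | 15 | 16 | 17
  I6 | 18 | 19 | 21 | 22   struct: AddU busy until I4 writes@17

cycle = 16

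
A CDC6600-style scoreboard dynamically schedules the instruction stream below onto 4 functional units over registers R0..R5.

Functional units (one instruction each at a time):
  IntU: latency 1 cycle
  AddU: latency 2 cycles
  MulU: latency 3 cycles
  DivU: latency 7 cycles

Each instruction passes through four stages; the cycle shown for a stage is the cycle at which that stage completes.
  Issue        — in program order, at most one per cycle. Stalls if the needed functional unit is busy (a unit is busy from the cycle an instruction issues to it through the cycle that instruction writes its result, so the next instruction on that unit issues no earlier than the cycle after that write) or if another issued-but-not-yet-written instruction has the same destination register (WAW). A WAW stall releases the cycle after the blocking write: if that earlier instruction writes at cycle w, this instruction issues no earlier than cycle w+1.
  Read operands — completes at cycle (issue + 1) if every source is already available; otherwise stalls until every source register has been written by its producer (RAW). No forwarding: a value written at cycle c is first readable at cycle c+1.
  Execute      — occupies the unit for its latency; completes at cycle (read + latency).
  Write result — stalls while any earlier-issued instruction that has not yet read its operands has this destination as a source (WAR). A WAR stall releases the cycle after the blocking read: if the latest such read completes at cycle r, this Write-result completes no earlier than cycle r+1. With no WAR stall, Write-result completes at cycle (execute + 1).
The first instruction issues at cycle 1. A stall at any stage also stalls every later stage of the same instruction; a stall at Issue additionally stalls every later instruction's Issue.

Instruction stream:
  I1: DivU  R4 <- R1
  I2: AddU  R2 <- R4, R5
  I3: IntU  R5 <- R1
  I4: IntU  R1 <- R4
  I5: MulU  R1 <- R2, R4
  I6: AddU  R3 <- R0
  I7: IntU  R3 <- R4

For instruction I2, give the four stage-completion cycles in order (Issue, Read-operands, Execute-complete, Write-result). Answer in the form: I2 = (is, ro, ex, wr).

I2 = (2, 11, 13, 14)

I1  is:1  ro:2  ex:9  wr:10
I2  is:2  ro:11  ex:13  wr:14  — RAW R4: wait I1 write@10
I3  is:3  ro:4  ex:5  wr:12  — WAR R5: wait I2 read@11
I4  is:13  ro:14  ex:15  wr:16  — struct: IntU busy until I3 writes@12
I5  is:17  ro:18  ex:21  wr:22  — WAW R1: wait I4 write@16
I6  is:18  ro:19  ex:21  wr:22
I7  is:23  ro:24  ex:25  wr:26  — WAW R3: wait I6 write@22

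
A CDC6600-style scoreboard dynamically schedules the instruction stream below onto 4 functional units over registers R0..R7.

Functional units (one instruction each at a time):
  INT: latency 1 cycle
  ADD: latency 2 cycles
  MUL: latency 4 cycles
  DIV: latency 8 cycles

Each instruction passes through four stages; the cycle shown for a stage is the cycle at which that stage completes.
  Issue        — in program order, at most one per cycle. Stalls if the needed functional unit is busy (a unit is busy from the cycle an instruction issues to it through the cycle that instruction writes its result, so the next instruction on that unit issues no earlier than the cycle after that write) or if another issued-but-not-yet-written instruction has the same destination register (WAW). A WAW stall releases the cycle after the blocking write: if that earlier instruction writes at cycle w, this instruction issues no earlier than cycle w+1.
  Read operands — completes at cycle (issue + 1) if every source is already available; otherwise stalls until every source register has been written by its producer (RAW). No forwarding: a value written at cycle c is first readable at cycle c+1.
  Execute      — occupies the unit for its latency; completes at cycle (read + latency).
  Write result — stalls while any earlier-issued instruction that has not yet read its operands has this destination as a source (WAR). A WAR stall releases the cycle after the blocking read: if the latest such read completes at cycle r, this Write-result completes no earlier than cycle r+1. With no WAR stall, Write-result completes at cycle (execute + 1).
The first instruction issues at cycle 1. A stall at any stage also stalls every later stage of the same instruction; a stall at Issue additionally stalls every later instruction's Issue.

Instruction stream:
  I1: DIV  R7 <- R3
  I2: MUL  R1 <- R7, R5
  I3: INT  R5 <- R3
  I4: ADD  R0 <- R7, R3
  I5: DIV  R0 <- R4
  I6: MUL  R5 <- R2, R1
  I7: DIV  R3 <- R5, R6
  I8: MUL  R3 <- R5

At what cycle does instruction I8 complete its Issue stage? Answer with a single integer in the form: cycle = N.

cycle = 38

1) issue 1, read 2, done 10, write 11
2) issue 2, read 12, done 16, write 17  <RAW R7: wait I1 write@11>
3) issue 3, read 4, done 5, write 13  <WAR R5: wait I2 read@12>
4) issue 4, read 12, done 14, write 15  <RAW R7: wait I1 write@11>
5) issue 16, read 17, done 25, write 26  <WAW R0: wait I4 write@15>
6) issue 18, read 19, done 23, write 24  <struct: MUL busy until I2 writes@17>
7) issue 27, read 28, done 36, write 37  <struct: DIV busy until I5 writes@26>
8) issue 38, read 39, done 43, write 44  <WAW R3: wait I7 write@37>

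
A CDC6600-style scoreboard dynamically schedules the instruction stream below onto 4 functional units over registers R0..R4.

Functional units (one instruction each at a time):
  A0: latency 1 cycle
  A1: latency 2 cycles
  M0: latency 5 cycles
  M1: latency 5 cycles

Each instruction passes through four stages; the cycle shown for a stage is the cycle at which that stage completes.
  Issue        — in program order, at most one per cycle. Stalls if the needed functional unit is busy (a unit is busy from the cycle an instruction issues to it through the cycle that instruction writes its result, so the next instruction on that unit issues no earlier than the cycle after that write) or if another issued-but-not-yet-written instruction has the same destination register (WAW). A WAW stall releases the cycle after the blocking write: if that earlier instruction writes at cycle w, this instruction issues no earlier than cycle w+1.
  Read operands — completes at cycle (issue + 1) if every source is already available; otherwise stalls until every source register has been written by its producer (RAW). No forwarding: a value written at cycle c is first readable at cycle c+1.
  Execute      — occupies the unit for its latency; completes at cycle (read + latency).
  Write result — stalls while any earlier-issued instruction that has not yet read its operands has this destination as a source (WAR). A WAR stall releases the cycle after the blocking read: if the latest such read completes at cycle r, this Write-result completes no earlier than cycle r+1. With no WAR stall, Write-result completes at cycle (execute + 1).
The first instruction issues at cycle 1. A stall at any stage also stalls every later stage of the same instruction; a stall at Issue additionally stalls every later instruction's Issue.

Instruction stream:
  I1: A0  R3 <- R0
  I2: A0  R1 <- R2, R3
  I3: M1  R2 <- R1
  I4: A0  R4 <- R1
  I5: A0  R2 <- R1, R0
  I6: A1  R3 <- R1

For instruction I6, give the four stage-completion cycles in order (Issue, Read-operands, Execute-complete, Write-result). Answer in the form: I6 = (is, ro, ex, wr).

c1: I1 dispatched to A0
c2: I1 operands ready
c3: I1 complete
c4: R3←I1
c5: I2 dispatched to A0
c6: I2 operands ready; I3 dispatched to M1
c7: I2 complete
c8: R1←I2
c9: I3 operands ready; I4 dispatched to A0
c10: I4 operands ready
c11: I4 complete
c12: R4←I4
c14: I3 complete
c15: R2←I3
c16: I5 dispatched to A0
c17: I5 operands ready; I6 dispatched to A1
c18: I5 complete; I6 operands ready
c19: R2←I5
c20: I6 complete
c21: R3←I6

I6 = (17, 18, 20, 21)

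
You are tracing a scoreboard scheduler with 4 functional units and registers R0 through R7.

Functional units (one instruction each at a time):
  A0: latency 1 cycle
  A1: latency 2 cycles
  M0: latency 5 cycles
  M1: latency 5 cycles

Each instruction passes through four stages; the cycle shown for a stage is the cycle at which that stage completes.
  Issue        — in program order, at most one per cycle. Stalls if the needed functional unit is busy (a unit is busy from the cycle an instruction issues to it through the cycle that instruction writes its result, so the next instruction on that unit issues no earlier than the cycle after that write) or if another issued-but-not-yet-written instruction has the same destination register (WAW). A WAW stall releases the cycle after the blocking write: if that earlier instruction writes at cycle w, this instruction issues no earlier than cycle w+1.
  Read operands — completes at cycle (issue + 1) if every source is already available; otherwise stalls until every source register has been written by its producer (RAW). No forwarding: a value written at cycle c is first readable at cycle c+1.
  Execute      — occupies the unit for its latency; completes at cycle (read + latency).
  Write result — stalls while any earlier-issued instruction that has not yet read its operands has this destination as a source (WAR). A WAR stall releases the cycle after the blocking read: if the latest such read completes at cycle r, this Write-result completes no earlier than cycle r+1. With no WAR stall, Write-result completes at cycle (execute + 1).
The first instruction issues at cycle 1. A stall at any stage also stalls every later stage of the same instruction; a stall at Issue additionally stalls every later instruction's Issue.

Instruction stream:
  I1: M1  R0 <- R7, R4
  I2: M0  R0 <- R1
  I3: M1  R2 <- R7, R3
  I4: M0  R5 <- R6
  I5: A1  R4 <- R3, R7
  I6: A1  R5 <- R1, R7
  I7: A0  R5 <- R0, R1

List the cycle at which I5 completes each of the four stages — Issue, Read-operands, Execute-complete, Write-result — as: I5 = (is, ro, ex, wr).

I5 = (18, 19, 21, 22)

[1] issue I1 (M1)
[2] I1 read-ops
[7] I1 finished on M1
[8] I1→R0
[9] issue I2 (M0)
[10] I2 read-ops, issue I3 (M1)
[11] I3 read-ops
[15] I2 finished on M0
[16] I2→R0, I3 finished on M1
[17] I3→R2, issue I4 (M0)
[18] I4 read-ops, issue I5 (A1)
[19] I5 read-ops
[21] I5 finished on A1
[22] I5→R4
[23] I4 finished on M0
[24] I4→R5
[25] issue I6 (A1)
[26] I6 read-ops
[28] I6 finished on A1
[29] I6→R5
[30] issue I7 (A0)
[31] I7 read-ops
[32] I7 finished on A0
[33] I7→R5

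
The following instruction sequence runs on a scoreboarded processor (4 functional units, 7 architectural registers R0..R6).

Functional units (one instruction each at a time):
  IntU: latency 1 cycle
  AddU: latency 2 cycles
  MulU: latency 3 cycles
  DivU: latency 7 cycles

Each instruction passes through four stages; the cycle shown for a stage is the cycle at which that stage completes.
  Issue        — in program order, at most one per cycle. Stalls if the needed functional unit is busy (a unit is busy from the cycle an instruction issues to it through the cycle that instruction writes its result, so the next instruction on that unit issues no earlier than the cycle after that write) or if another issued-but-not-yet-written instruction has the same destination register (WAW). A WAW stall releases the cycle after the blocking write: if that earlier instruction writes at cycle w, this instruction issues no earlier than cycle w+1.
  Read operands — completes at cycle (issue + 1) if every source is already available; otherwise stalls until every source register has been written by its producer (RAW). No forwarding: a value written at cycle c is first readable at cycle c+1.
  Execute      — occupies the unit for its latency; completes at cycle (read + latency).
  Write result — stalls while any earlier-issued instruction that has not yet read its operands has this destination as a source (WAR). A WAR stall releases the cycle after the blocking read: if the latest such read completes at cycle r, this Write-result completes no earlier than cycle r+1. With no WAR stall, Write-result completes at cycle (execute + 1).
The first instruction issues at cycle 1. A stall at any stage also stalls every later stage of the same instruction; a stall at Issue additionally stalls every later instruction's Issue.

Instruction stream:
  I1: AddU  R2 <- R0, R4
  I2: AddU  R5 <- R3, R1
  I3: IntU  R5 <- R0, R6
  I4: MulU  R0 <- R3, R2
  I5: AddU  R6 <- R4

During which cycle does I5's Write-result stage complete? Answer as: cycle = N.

[1] I1 dispatched to AddU
[2] I1 operands ready
[4] I1 complete
[5] R2←I1
[6] I2 dispatched to AddU
[7] I2 operands ready
[9] I2 complete
[10] R5←I2
[11] I3 dispatched to IntU
[12] I3 operands ready | I4 dispatched to MulU
[13] I3 complete | I4 operands ready | I5 dispatched to AddU
[14] R5←I3 | I5 operands ready
[16] I4 complete | I5 complete
[17] R0←I4 | R6←I5

cycle = 17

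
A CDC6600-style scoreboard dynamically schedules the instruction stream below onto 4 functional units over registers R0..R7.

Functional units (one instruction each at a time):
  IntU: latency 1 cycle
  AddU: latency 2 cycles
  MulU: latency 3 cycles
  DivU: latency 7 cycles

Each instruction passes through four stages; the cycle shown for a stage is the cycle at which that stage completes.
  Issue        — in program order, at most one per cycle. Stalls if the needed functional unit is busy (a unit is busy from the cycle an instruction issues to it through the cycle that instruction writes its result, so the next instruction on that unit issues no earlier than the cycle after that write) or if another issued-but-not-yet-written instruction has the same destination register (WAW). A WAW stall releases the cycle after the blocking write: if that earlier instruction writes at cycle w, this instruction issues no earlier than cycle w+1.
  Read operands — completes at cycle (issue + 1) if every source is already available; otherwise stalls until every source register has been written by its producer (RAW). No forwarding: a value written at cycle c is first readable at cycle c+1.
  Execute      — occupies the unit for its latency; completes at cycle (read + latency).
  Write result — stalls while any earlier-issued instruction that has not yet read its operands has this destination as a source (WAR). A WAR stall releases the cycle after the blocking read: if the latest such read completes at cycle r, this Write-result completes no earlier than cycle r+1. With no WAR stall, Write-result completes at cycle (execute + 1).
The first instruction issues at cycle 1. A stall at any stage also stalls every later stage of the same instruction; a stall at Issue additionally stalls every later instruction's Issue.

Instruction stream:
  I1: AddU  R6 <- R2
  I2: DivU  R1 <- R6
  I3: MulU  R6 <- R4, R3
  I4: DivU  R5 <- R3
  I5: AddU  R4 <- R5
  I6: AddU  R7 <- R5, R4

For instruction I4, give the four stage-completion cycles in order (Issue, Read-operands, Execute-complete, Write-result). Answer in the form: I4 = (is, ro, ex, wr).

cycle 1: issue I1 (AddU)
cycle 2: I1 read-ops, issue I2 (DivU)
cycle 4: I1 finished on AddU
cycle 5: I1→R6
cycle 6: I2 read-ops, issue I3 (MulU)
cycle 7: I3 read-ops
cycle 10: I3 finished on MulU
cycle 11: I3→R6
cycle 13: I2 finished on DivU
cycle 14: I2→R1
cycle 15: issue I4 (DivU)
cycle 16: I4 read-ops, issue I5 (AddU)
cycle 23: I4 finished on DivU
cycle 24: I4→R5
cycle 25: I5 read-ops
cycle 27: I5 finished on AddU
cycle 28: I5→R4
cycle 29: issue I6 (AddU)
cycle 30: I6 read-ops
cycle 32: I6 finished on AddU
cycle 33: I6→R7

I4 = (15, 16, 23, 24)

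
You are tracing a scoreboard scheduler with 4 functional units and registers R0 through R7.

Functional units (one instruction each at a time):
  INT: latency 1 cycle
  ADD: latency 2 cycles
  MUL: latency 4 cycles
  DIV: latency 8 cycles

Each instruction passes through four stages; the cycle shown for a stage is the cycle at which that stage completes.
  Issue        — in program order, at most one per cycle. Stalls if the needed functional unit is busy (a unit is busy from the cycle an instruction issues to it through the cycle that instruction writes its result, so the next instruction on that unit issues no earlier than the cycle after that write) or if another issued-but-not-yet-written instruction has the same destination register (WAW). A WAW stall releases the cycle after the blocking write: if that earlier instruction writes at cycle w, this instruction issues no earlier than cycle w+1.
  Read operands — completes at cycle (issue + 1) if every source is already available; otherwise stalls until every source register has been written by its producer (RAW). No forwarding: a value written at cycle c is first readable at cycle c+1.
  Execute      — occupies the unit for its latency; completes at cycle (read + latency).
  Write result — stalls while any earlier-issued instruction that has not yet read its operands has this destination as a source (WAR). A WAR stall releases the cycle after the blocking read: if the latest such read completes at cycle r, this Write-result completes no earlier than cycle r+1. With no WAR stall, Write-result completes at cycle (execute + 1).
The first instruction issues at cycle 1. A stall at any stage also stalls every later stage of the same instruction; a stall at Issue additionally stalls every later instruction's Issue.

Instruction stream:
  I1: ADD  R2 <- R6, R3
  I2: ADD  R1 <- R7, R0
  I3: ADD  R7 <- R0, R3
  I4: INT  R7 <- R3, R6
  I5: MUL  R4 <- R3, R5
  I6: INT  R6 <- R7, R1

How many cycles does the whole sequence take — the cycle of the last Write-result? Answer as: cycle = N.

c1: I1→ADD
c2: I1 RO
c4: I1 EX
c5: I1 WR R2
c6: I2→ADD
c7: I2 RO
c9: I2 EX
c10: I2 WR R1
c11: I3→ADD
c12: I3 RO
c14: I3 EX
c15: I3 WR R7
c16: I4→INT
c17: I4 RO; I5→MUL
c18: I4 EX; I5 RO
c19: I4 WR R7
c20: I6→INT
c21: I6 RO
c22: I5 EX; I6 EX
c23: I5 WR R4; I6 WR R6

cycle = 23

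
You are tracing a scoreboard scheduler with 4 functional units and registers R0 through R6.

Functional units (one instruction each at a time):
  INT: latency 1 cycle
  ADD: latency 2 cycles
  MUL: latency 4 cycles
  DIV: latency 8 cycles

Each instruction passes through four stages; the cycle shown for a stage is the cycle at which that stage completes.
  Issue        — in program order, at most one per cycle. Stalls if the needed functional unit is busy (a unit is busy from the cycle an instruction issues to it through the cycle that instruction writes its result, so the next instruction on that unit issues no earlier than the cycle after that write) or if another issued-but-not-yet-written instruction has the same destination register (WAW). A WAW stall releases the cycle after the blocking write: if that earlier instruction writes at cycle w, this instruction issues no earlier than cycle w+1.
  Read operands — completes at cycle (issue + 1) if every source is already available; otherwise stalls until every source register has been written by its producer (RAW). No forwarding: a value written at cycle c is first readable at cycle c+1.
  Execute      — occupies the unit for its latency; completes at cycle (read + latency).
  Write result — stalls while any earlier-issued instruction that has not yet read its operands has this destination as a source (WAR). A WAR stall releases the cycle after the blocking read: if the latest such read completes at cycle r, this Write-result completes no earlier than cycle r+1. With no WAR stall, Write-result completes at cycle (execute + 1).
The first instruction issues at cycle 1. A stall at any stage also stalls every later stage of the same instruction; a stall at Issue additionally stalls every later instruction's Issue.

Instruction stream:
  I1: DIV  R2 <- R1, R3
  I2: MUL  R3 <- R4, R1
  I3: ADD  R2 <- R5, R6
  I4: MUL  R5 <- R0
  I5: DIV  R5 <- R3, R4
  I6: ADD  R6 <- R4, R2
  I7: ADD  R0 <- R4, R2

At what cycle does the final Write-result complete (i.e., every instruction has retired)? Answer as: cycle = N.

cycle = 30

c1: I1 issues→DIV
c2: I1 reads · I2 issues→MUL
c3: I2 reads
c7: I2 exec-done
c8: I2 writes R3
c10: I1 exec-done
c11: I1 writes R2
c12: I3 issues→ADD
c13: I3 reads · I4 issues→MUL
c14: I4 reads
c15: I3 exec-done
c16: I3 writes R2
c18: I4 exec-done
c19: I4 writes R5
c20: I5 issues→DIV
c21: I5 reads · I6 issues→ADD
c22: I6 reads
c24: I6 exec-done
c25: I6 writes R6
c26: I7 issues→ADD
c27: I7 reads
c29: I5 exec-done · I7 exec-done
c30: I5 writes R5 · I7 writes R0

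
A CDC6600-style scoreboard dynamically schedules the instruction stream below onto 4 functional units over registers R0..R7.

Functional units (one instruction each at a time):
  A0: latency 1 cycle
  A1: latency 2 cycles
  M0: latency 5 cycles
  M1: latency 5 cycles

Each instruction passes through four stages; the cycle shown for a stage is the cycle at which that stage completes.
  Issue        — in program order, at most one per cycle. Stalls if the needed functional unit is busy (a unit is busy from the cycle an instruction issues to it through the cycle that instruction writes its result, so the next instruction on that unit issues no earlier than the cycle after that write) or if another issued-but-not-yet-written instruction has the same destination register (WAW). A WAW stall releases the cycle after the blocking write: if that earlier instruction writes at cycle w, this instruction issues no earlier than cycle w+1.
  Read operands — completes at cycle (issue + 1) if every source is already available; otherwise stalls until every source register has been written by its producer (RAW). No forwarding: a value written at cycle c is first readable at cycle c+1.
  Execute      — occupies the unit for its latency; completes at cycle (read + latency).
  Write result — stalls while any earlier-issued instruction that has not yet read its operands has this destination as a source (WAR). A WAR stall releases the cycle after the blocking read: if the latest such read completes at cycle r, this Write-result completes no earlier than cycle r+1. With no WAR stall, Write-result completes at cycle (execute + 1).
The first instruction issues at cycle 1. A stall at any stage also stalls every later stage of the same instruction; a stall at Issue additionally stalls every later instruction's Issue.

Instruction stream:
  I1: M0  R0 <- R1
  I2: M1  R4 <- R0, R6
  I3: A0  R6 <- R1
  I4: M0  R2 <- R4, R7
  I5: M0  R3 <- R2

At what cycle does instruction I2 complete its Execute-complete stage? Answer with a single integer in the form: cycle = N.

cycle = 14

1) issue 1, read 2, done 7, write 8
2) issue 2, read 9, done 14, write 15  <RAW R0: wait I1 write@8>
3) issue 3, read 4, done 5, write 10  <WAR R6: wait I2 read@9>
4) issue 9, read 16, done 21, write 22  <struct: M0 busy until I1 writes@8 / RAW R4: wait I2 write@15>
5) issue 23, read 24, done 29, write 30  <struct: M0 busy until I4 writes@22>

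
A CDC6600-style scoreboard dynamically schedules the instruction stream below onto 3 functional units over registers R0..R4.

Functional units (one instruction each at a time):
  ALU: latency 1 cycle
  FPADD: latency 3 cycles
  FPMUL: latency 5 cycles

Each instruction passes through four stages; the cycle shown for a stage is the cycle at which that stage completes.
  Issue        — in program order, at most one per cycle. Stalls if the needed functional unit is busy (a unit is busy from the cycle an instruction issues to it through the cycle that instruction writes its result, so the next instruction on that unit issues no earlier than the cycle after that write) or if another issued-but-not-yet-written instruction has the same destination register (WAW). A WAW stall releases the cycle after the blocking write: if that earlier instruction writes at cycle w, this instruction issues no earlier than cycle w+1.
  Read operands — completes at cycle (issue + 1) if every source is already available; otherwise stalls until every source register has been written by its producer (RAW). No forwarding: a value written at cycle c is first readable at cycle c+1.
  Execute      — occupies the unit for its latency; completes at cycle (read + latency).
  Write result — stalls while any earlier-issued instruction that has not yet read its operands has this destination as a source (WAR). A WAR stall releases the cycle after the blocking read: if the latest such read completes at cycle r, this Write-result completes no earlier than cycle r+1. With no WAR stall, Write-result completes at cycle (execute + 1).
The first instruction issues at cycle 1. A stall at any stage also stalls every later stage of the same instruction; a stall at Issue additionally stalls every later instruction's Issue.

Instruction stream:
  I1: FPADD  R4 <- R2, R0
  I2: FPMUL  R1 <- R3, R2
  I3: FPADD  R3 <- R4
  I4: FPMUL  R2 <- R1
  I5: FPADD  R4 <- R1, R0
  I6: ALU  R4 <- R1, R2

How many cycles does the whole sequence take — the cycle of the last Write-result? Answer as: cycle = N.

I1 -> (1, 2, 5, 6)
I2 -> (2, 3, 8, 9)
I3 -> (7, 8, 11, 12)  // struct: FPADD busy until I1 writes@6
I4 -> (10, 11, 16, 17)  // struct: FPMUL busy until I2 writes@9
I5 -> (13, 14, 17, 18)  // struct: FPADD busy until I3 writes@12
I6 -> (19, 20, 21, 22)  // WAW R4: wait I5 write@18

cycle = 22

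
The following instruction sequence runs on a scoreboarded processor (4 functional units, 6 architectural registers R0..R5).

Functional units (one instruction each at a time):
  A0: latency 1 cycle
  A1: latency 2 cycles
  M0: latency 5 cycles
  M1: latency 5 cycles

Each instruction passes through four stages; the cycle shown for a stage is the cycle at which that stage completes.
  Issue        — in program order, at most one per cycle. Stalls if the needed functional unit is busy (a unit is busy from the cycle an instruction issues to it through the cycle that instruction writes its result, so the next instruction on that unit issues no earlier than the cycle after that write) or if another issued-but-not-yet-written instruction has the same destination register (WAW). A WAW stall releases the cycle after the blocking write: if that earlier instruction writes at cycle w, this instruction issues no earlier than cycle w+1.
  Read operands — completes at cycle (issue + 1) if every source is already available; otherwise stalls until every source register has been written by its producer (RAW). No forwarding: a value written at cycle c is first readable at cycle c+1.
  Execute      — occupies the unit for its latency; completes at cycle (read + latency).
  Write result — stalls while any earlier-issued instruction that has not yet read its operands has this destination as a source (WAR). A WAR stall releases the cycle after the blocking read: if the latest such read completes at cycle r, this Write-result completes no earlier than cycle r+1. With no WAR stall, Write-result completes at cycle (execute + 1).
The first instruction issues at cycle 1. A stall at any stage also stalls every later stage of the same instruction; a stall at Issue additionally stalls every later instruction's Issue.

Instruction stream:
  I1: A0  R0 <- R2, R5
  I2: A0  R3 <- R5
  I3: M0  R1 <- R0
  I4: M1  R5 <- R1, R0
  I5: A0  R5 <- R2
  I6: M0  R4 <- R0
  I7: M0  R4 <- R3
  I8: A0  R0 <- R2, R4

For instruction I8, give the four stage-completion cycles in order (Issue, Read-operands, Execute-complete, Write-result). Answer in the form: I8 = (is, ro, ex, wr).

I8 = (31, 38, 39, 40)

1) issue 1, read 2, done 3, write 4
2) issue 5, read 6, done 7, write 8  <struct: A0 busy until I1 writes@4>
3) issue 6, read 7, done 12, write 13
4) issue 7, read 14, done 19, write 20  <RAW R1: wait I3 write@13>
5) issue 21, read 22, done 23, write 24  <WAW R5: wait I4 write@20>
6) issue 22, read 23, done 28, write 29
7) issue 30, read 31, done 36, write 37  <struct: M0 busy until I6 writes@29>
8) issue 31, read 38, done 39, write 40  <RAW R4: wait I7 write@37>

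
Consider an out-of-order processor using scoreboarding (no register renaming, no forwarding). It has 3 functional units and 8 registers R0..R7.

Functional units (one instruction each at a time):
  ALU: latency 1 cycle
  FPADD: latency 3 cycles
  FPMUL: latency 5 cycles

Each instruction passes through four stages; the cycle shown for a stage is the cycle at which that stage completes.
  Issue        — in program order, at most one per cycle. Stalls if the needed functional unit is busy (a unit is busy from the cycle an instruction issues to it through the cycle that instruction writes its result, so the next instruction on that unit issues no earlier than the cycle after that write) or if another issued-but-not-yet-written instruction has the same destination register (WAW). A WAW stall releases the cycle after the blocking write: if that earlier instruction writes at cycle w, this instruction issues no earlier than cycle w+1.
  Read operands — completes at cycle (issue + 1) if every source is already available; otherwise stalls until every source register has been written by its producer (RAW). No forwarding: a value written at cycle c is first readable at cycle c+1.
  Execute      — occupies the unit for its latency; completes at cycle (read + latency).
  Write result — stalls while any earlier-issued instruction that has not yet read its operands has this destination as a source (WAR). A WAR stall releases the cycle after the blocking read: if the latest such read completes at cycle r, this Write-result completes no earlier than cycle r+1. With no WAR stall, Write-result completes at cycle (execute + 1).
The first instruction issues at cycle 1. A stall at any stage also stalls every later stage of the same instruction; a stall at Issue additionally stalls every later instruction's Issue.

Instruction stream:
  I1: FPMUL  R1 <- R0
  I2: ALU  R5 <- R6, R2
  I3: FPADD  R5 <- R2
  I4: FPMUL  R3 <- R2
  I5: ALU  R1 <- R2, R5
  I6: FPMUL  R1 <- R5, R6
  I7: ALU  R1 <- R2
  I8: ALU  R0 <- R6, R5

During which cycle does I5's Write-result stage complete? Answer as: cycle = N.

[I1] 1/2/7/8
[I2] 2/3/4/5
[I3] 6/7/10/11  (WAW R5: wait I2 write@5)
[I4] 9/10/15/16  (struct: FPMUL busy until I1 writes@8)
[I5] 10/12/13/14  (RAW R5: wait I3 write@11)
[I6] 17/18/23/24  (struct: FPMUL busy until I4 writes@16)
[I7] 25/26/27/28  (WAW R1: wait I6 write@24)
[I8] 29/30/31/32  (struct: ALU busy until I7 writes@28)

cycle = 14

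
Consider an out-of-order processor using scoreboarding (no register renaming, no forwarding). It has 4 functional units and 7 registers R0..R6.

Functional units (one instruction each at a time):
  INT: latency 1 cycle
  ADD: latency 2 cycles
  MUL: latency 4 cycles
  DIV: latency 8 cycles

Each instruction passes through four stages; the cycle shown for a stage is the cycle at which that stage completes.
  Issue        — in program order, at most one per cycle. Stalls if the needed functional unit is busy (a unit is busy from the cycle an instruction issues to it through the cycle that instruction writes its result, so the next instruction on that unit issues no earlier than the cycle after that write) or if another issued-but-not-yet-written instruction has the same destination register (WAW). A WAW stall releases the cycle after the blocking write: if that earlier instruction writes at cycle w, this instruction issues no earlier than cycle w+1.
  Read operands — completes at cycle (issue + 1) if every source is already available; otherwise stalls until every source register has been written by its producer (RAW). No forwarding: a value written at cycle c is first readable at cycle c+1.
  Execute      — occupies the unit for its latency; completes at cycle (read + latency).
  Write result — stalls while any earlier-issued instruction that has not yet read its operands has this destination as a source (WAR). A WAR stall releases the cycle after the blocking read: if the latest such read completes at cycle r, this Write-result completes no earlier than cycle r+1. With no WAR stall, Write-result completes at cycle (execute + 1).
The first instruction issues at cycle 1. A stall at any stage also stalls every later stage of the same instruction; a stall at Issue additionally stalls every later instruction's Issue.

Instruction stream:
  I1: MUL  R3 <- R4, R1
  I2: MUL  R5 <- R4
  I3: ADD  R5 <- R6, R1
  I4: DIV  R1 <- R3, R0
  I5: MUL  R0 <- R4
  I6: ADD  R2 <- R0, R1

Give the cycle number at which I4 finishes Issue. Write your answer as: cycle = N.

cycle = 16

c1: issue I1 (MUL)
c2: I1 read-ops
c6: I1 finished on MUL
c7: I1→R3
c8: issue I2 (MUL)
c9: I2 read-ops
c13: I2 finished on MUL
c14: I2→R5
c15: issue I3 (ADD)
c16: I3 read-ops | issue I4 (DIV)
c17: I4 read-ops | issue I5 (MUL)
c18: I3 finished on ADD | I5 read-ops
c19: I3→R5
c20: issue I6 (ADD)
c22: I5 finished on MUL
c23: I5→R0
c25: I4 finished on DIV
c26: I4→R1
c27: I6 read-ops
c29: I6 finished on ADD
c30: I6→R2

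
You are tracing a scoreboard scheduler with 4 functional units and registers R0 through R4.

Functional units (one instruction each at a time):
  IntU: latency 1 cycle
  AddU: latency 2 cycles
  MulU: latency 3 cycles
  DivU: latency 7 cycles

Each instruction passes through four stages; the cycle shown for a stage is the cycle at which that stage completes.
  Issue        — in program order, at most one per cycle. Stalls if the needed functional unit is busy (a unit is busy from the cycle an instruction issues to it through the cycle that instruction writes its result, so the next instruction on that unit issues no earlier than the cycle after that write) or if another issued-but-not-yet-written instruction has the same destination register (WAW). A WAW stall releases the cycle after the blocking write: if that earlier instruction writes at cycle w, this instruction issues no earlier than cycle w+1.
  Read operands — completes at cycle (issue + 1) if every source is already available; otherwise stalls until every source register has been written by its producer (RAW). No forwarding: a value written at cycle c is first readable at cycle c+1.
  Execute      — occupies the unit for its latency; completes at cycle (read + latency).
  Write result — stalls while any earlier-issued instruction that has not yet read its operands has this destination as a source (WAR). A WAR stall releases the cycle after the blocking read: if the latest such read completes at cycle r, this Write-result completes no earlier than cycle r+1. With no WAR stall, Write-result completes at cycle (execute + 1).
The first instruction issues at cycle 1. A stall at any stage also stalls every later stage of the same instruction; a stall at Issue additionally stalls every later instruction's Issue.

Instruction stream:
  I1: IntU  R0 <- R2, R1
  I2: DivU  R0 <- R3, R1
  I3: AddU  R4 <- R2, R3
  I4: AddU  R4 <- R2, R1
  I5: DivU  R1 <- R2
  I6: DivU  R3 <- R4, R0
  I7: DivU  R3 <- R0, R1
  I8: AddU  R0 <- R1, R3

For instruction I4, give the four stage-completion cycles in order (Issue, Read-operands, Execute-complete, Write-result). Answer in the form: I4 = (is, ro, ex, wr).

I1  is:1  ro:2  ex:3  wr:4
I2  is:5  ro:6  ex:13  wr:14  — WAW R0: wait I1 write@4
I3  is:6  ro:7  ex:9  wr:10
I4  is:11  ro:12  ex:14  wr:15  — struct: AddU busy until I3 writes@10
I5  is:15  ro:16  ex:23  wr:24  — struct: DivU busy until I2 writes@14
I6  is:25  ro:26  ex:33  wr:34  — struct: DivU busy until I5 writes@24
I7  is:35  ro:36  ex:43  wr:44  — struct: DivU busy until I6 writes@34
I8  is:36  ro:45  ex:47  wr:48  — RAW R3: wait I7 write@44

I4 = (11, 12, 14, 15)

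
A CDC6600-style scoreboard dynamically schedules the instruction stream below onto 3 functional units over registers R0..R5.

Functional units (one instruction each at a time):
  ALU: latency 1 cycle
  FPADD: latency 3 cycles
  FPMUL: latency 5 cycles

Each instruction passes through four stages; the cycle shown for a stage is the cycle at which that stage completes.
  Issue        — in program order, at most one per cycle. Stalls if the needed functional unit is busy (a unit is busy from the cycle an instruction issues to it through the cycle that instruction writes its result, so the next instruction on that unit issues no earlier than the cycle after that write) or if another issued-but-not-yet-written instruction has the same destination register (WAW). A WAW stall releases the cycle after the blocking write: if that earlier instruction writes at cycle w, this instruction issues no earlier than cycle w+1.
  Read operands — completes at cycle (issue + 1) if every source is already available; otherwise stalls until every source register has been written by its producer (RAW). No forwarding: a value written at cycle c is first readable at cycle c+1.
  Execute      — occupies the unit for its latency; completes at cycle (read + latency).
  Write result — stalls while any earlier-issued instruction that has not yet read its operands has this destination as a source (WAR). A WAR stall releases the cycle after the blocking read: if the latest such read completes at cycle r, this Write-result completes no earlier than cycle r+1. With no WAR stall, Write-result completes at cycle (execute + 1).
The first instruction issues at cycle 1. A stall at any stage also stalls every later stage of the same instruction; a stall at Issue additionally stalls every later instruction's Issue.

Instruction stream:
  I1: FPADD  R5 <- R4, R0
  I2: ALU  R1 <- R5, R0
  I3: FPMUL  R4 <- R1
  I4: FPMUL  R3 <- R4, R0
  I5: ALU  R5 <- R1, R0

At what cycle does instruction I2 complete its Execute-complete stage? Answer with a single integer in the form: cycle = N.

[I1] 1/2/5/6
[I2] 2/7/8/9  (RAW R5: wait I1 write@6)
[I3] 3/10/15/16  (RAW R1: wait I2 write@9)
[I4] 17/18/23/24  (struct: FPMUL busy until I3 writes@16)
[I5] 18/19/20/21

cycle = 8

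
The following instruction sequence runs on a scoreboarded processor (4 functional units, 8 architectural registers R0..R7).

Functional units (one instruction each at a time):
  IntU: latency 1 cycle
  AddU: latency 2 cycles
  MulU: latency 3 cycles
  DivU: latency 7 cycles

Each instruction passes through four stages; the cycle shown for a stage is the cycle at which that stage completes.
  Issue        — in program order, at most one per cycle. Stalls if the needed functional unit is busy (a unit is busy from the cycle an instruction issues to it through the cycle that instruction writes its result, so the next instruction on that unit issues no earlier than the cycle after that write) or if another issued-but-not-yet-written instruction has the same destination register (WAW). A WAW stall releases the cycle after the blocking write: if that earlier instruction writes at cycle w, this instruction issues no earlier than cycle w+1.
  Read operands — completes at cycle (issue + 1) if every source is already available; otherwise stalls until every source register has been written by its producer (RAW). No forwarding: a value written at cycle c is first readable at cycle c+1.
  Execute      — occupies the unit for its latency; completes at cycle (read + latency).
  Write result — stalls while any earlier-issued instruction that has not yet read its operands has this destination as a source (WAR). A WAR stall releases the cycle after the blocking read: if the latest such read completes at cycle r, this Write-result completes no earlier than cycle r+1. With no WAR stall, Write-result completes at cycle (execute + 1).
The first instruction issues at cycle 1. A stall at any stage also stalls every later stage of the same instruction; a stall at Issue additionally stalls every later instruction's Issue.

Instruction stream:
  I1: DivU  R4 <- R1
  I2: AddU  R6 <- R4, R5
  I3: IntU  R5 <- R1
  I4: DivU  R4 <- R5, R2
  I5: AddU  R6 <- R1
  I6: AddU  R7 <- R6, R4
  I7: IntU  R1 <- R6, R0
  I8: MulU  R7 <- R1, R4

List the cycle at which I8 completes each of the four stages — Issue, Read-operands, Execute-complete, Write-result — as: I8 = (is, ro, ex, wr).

I8 = (26, 27, 30, 31)

[1] I1 issues→DivU
[2] I1 reads | I2 issues→AddU
[3] I3 issues→IntU
[4] I3 reads
[5] I3 exec-done
[9] I1 exec-done
[10] I1 writes R4
[11] I2 reads | I4 issues→DivU
[12] I3 writes R5
[13] I2 exec-done | I4 reads
[14] I2 writes R6
[15] I5 issues→AddU
[16] I5 reads
[18] I5 exec-done
[19] I5 writes R6
[20] I4 exec-done | I6 issues→AddU
[21] I4 writes R4 | I7 issues→IntU
[22] I6 reads | I7 reads
[23] I7 exec-done
[24] I6 exec-done | I7 writes R1
[25] I6 writes R7
[26] I8 issues→MulU
[27] I8 reads
[30] I8 exec-done
[31] I8 writes R7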